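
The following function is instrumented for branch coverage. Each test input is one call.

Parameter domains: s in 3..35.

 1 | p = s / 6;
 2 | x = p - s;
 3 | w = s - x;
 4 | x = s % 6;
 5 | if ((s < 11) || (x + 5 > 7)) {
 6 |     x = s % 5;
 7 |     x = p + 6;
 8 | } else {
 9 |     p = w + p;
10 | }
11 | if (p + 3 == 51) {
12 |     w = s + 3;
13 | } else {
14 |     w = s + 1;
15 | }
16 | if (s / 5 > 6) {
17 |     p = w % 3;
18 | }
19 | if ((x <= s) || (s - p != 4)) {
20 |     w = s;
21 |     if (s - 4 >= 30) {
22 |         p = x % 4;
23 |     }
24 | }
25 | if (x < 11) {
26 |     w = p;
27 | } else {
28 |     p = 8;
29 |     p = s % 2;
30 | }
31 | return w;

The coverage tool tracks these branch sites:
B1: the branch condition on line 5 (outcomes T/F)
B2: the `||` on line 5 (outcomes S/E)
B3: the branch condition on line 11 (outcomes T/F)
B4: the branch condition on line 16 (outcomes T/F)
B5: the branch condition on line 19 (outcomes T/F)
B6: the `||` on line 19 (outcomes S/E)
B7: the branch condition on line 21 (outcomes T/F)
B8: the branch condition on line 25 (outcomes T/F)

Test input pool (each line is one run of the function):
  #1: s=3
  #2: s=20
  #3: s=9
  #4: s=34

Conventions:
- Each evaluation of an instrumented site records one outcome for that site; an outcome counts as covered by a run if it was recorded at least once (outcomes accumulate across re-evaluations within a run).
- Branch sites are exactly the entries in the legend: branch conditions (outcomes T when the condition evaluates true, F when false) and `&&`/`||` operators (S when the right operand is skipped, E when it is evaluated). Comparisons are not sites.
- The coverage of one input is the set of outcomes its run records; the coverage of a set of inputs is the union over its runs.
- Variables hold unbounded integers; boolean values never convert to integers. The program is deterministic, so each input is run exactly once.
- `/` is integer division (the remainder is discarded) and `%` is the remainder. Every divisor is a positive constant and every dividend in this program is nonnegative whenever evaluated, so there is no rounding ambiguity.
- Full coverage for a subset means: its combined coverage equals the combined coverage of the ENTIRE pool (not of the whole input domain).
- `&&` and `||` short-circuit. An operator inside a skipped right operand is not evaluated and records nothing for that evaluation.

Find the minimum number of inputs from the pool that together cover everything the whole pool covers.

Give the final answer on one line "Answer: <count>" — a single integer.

input #1, s=3: events B2->S, B1->T, B3->F, B4->F, B6->E, B5->T, B7->F, B8->T; outcomes B1=T, B2=S, B3=F, B4=F, B5=T, B6=E, B7=F, B8=T
input #2, s=20: events B2->E, B1->F, B3->F, B4->F, B6->S, B5->T, B7->F, B8->T; outcomes B1=F, B2=E, B3=F, B4=F, B5=T, B6=S, B7=F, B8=T
input #3, s=9: events B2->S, B1->T, B3->F, B4->F, B6->S, B5->T, B7->F, B8->T; outcomes B1=T, B2=S, B3=F, B4=F, B5=T, B6=S, B7=F, B8=T
input #4, s=34: events B2->E, B1->T, B3->F, B4->F, B6->S, B5->T, B7->T, B8->F; outcomes B1=T, B2=E, B3=F, B4=F, B5=T, B6=S, B7=T, B8=F
the full pool covers 13 outcomes: B1=T, B1=F, B2=S, B2=E, B3=F, B4=F, B5=T, B6=S, B6=E, B7=T, B7=F, B8=T, B8=F
every size-1 subset falls short of the 13 outcomes (best: 8/13)
every size-2 subset falls short of the 13 outcomes (best: 12/13)
size 3: inputs {1, 2, 4} cover all 13 outcomes, and no lexicographically smaller subset of this size does

Answer: 3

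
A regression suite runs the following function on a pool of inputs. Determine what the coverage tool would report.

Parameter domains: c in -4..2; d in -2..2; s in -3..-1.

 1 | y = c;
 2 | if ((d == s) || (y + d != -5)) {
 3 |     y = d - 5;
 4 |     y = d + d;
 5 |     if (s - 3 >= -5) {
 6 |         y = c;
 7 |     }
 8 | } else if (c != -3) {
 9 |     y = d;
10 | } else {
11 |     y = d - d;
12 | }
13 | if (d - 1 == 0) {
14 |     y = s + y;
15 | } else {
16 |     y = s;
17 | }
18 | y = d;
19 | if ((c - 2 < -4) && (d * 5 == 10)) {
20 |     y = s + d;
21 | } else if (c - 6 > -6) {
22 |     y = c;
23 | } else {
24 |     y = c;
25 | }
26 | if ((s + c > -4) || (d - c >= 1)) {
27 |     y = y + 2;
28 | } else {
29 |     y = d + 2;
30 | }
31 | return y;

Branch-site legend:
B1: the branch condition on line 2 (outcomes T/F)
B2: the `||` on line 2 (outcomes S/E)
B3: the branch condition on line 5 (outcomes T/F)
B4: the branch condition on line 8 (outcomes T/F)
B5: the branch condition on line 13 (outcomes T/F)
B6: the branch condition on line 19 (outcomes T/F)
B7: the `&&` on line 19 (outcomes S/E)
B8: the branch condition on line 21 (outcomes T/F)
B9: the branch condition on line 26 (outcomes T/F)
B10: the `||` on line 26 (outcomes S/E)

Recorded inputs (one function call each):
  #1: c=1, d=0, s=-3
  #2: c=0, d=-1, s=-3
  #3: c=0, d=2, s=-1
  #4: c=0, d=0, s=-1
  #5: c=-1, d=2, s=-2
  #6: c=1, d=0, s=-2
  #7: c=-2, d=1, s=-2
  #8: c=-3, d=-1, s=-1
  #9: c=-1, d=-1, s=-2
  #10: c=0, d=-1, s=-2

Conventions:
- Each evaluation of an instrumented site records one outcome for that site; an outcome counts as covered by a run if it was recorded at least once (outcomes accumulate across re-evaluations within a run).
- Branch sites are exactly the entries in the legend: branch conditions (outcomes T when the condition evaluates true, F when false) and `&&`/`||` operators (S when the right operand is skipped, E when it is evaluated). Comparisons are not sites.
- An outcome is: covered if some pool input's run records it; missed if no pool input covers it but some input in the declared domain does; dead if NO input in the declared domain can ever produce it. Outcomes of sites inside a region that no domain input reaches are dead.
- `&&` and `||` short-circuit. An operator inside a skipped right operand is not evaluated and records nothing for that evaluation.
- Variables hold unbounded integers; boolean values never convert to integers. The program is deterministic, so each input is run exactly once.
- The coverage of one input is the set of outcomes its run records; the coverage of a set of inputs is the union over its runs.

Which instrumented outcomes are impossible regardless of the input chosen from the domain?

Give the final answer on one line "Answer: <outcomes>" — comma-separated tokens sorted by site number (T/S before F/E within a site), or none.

exhaustive pass over the 105-input domain:
  reachable outcomes have witnesses, e.g. B1=T (e.g. c=-4, d=-2, s=-3), B1=F (e.g. c=-4, d=-1, s=-3), B2=S (e.g. c=-4, d=-2, s=-2), B2=E (e.g. c=-4, d=-2, s=-3)

Answer: none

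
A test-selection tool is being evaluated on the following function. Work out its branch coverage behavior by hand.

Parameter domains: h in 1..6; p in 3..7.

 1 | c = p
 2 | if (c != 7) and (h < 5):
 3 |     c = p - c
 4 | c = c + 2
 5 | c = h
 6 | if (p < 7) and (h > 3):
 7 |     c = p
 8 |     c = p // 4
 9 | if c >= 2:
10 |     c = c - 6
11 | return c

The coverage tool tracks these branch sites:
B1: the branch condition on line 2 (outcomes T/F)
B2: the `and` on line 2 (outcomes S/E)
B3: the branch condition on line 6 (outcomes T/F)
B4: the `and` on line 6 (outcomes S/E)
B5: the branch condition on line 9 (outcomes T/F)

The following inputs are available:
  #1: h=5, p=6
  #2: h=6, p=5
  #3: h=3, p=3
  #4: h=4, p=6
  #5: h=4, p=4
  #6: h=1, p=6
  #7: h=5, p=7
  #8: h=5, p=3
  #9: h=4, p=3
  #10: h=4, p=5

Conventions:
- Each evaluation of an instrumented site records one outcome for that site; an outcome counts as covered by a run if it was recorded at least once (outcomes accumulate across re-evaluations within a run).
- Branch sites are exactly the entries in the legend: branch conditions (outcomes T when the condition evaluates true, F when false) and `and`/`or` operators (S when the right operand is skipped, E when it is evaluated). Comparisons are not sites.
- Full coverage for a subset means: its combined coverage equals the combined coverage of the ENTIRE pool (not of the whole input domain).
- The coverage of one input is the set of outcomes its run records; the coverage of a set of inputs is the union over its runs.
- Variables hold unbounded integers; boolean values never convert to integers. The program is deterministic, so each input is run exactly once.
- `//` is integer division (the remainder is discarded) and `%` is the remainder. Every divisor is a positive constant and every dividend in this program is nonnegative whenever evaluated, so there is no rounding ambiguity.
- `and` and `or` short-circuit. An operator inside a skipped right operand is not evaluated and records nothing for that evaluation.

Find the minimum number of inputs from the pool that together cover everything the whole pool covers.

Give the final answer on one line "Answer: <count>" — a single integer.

run #1 (h=5, p=6) records B1=F, B2=E, B3=T, B4=E, B5=F
run #2 (h=6, p=5) records B1=F, B2=E, B3=T, B4=E, B5=F
run #3 (h=3, p=3) records B1=T, B2=E, B3=F, B4=E, B5=T
run #4 (h=4, p=6) records B1=T, B2=E, B3=T, B4=E, B5=F
run #5 (h=4, p=4) records B1=T, B2=E, B3=T, B4=E, B5=F
run #6 (h=1, p=6) records B1=T, B2=E, B3=F, B4=E, B5=F
run #7 (h=5, p=7) records B1=F, B2=S, B3=F, B4=S, B5=T
run #8 (h=5, p=3) records B1=F, B2=E, B3=T, B4=E, B5=F
run #9 (h=4, p=3) records B1=T, B2=E, B3=T, B4=E, B5=F
run #10 (h=4, p=5) records B1=T, B2=E, B3=T, B4=E, B5=F
pool-wide coverage (10 outcomes): B1=T, B1=F, B2=S, B2=E, B3=T, B3=F, B4=S, B4=E, B5=T, B5=F
checked all size-1 subsets: none covers 10 outcomes (max 5/10)
size 2: inputs {4, 7} cover all 10 outcomes, and no lexicographically smaller subset of this size does

Answer: 2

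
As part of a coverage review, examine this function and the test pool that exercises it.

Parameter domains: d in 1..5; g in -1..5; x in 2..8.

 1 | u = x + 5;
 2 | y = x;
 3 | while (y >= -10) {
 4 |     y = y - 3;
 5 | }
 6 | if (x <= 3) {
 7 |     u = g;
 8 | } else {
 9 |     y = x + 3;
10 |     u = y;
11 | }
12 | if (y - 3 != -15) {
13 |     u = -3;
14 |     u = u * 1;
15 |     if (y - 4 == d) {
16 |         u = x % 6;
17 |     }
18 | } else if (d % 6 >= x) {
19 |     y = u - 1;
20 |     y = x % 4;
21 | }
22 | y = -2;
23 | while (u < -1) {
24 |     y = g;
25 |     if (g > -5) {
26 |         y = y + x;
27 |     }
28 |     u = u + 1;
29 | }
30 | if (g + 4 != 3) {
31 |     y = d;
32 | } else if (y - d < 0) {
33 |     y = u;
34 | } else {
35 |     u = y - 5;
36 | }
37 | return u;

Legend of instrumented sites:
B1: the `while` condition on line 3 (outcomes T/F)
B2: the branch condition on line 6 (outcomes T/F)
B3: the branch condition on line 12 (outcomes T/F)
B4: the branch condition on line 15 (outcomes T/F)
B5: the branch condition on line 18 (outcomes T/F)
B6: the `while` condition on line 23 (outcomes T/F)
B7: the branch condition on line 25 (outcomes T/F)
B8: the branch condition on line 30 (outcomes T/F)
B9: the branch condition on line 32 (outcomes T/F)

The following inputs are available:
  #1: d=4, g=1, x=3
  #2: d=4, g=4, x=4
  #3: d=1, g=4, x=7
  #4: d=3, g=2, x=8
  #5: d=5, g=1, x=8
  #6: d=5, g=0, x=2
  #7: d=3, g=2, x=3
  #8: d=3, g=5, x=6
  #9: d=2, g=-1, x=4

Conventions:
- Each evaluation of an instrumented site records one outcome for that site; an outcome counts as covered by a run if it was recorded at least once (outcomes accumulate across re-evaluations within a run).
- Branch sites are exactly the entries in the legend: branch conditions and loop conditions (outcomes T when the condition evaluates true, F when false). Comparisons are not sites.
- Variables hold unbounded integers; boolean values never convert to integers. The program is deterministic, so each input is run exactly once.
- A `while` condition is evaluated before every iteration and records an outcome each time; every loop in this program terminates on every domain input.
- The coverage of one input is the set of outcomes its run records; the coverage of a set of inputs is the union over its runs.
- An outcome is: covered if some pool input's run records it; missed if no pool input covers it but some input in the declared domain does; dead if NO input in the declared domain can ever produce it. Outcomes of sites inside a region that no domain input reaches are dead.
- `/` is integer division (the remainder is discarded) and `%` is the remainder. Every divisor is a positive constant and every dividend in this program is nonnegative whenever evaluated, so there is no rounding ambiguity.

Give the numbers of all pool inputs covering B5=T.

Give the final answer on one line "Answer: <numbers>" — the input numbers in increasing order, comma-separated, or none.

input #1 (d=4, g=1, x=3): hits B5=T
input #2 (d=4, g=4, x=4): never hits B5=T
input #3 (d=1, g=4, x=7): never hits B5=T
input #4 (d=3, g=2, x=8): never hits B5=T
input #5 (d=5, g=1, x=8): never hits B5=T
input #6 (d=5, g=0, x=2): never hits B5=T
input #7 (d=3, g=2, x=3): hits B5=T
input #8 (d=3, g=5, x=6): never hits B5=T
input #9 (d=2, g=-1, x=4): never hits B5=T

Answer: 1, 7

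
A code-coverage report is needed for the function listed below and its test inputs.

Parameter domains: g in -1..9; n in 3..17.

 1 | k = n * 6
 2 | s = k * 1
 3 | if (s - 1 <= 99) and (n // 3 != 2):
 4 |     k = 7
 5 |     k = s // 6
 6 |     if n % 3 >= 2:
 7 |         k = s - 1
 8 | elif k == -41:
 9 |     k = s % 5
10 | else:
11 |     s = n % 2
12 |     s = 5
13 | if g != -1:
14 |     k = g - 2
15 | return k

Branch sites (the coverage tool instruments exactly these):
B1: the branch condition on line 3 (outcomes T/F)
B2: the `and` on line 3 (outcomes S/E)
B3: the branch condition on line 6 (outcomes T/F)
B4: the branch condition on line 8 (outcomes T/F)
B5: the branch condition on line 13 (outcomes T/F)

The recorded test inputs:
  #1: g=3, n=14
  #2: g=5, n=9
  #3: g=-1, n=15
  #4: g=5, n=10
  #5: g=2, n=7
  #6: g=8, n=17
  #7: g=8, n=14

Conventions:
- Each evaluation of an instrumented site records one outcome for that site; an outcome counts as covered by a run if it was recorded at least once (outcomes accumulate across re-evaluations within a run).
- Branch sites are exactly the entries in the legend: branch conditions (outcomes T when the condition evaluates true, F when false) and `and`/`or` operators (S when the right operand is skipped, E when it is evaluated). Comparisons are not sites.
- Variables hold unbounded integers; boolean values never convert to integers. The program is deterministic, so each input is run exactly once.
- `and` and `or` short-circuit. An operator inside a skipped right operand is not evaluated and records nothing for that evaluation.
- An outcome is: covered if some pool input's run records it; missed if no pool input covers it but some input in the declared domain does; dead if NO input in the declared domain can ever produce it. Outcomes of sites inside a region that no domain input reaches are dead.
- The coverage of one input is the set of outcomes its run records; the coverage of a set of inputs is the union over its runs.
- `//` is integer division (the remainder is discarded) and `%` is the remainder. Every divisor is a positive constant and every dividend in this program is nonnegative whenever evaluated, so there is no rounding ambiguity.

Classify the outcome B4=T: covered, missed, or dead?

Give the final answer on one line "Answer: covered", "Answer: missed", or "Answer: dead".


no pool input records B4=T
checking all 165 inputs in the declared domain: B4=T is never recorded -> dead
Answer: dead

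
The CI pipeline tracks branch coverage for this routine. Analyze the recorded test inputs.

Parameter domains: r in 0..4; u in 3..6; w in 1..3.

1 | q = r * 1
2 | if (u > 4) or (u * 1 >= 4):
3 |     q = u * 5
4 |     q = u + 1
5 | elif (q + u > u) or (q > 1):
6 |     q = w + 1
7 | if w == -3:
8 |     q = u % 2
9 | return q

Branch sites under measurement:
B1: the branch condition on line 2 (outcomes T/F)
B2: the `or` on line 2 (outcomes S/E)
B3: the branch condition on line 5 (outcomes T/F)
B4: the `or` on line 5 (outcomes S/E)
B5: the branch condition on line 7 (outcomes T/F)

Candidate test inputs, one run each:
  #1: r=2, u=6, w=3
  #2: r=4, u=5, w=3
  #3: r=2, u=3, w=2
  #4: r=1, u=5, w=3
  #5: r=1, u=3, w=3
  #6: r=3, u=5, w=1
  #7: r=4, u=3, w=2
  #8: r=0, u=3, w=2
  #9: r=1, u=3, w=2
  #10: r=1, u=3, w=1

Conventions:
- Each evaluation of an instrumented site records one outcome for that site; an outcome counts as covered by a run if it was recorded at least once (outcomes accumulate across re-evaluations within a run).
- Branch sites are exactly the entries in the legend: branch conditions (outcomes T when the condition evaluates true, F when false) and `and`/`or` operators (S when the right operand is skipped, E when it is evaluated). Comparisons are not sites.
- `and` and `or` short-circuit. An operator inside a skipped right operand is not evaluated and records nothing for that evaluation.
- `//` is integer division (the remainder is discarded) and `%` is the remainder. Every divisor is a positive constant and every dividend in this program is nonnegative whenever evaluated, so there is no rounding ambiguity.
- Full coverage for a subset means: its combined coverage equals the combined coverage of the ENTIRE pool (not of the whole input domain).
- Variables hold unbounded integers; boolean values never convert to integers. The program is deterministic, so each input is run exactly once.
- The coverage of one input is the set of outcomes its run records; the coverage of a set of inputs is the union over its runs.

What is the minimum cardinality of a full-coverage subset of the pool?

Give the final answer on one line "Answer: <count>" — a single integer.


input #1, r=2, u=6, w=3: events B2->S, B1->T, B5->F; outcomes B1=T, B2=S, B5=F
input #2, r=4, u=5, w=3: events B2->S, B1->T, B5->F; outcomes B1=T, B2=S, B5=F
input #3, r=2, u=3, w=2: events B2->E, B1->F, B4->S, B3->T, B5->F; outcomes B1=F, B2=E, B3=T, B4=S, B5=F
input #4, r=1, u=5, w=3: events B2->S, B1->T, B5->F; outcomes B1=T, B2=S, B5=F
input #5, r=1, u=3, w=3: events B2->E, B1->F, B4->S, B3->T, B5->F; outcomes B1=F, B2=E, B3=T, B4=S, B5=F
input #6, r=3, u=5, w=1: events B2->S, B1->T, B5->F; outcomes B1=T, B2=S, B5=F
input #7, r=4, u=3, w=2: events B2->E, B1->F, B4->S, B3->T, B5->F; outcomes B1=F, B2=E, B3=T, B4=S, B5=F
input #8, r=0, u=3, w=2: events B2->E, B1->F, B4->E, B3->F, B5->F; outcomes B1=F, B2=E, B3=F, B4=E, B5=F
input #9, r=1, u=3, w=2: events B2->E, B1->F, B4->S, B3->T, B5->F; outcomes B1=F, B2=E, B3=T, B4=S, B5=F
input #10, r=1, u=3, w=1: events B2->E, B1->F, B4->S, B3->T, B5->F; outcomes B1=F, B2=E, B3=T, B4=S, B5=F
the full pool covers 9 outcomes: B1=T, B1=F, B2=S, B2=E, B3=T, B3=F, B4=S, B4=E, B5=F
no size-1 subset reaches all 9 outcomes (best union: 5/9)
no size-2 subset reaches all 9 outcomes (best union: 7/9)
at size 3, {1, 3, 8} reaches all 9 outcomes; every lexicographically earlier size-3 subset fails
Answer: 3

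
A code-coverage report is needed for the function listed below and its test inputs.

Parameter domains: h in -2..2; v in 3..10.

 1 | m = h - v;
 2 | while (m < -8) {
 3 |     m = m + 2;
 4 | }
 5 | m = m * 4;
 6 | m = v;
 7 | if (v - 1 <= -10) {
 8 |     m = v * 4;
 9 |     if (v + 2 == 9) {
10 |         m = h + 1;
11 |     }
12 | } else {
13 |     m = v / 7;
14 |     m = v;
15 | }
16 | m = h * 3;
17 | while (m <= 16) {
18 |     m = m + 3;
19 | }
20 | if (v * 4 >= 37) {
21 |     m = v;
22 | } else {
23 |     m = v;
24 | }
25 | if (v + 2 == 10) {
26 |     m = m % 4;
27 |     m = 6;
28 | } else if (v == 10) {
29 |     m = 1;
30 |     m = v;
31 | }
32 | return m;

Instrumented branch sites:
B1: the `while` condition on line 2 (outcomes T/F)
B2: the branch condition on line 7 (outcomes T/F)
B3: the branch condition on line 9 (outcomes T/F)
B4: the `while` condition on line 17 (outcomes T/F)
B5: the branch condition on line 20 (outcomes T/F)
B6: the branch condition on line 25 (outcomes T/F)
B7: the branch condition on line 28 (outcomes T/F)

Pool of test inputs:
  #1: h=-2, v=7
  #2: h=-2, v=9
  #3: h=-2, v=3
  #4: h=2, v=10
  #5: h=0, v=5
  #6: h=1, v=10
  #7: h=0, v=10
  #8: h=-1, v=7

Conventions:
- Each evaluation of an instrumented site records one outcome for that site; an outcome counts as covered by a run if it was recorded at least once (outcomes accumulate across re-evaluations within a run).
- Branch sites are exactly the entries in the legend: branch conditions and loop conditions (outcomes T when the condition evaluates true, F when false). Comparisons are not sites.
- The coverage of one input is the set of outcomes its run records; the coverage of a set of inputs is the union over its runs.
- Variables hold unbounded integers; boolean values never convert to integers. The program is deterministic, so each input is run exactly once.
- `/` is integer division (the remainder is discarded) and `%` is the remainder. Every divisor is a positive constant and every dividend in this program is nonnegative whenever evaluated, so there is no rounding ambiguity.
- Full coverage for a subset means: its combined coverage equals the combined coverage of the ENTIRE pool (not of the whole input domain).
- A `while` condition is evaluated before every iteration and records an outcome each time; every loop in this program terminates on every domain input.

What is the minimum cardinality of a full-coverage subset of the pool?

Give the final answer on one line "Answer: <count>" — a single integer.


run #1 (h=-2, v=7) records B1=T, B1=F, B2=F, B4=T, B4=F, B5=F, B6=F, B7=F
run #2 (h=-2, v=9) records B1=T, B1=F, B2=F, B4=T, B4=F, B5=F, B6=F, B7=F
run #3 (h=-2, v=3) records B1=F, B2=F, B4=T, B4=F, B5=F, B6=F, B7=F
run #4 (h=2, v=10) records B1=F, B2=F, B4=T, B4=F, B5=T, B6=F, B7=T
run #5 (h=0, v=5) records B1=F, B2=F, B4=T, B4=F, B5=F, B6=F, B7=F
run #6 (h=1, v=10) records B1=T, B1=F, B2=F, B4=T, B4=F, B5=T, B6=F, B7=T
run #7 (h=0, v=10) records B1=T, B1=F, B2=F, B4=T, B4=F, B5=T, B6=F, B7=T
run #8 (h=-1, v=7) records B1=F, B2=F, B4=T, B4=F, B5=F, B6=F, B7=F
together the pool reaches 10 outcomes: B1=T, B1=F, B2=F, B4=T, B4=F, B5=T, B5=F, B6=F, B7=T, B7=F
checked all size-1 subsets: none covers 10 outcomes (max 8/10)
inputs {1, 4} (size 2) cover everything; no size-2 subset with a lexicographically smaller index list covers all 10
Answer: 2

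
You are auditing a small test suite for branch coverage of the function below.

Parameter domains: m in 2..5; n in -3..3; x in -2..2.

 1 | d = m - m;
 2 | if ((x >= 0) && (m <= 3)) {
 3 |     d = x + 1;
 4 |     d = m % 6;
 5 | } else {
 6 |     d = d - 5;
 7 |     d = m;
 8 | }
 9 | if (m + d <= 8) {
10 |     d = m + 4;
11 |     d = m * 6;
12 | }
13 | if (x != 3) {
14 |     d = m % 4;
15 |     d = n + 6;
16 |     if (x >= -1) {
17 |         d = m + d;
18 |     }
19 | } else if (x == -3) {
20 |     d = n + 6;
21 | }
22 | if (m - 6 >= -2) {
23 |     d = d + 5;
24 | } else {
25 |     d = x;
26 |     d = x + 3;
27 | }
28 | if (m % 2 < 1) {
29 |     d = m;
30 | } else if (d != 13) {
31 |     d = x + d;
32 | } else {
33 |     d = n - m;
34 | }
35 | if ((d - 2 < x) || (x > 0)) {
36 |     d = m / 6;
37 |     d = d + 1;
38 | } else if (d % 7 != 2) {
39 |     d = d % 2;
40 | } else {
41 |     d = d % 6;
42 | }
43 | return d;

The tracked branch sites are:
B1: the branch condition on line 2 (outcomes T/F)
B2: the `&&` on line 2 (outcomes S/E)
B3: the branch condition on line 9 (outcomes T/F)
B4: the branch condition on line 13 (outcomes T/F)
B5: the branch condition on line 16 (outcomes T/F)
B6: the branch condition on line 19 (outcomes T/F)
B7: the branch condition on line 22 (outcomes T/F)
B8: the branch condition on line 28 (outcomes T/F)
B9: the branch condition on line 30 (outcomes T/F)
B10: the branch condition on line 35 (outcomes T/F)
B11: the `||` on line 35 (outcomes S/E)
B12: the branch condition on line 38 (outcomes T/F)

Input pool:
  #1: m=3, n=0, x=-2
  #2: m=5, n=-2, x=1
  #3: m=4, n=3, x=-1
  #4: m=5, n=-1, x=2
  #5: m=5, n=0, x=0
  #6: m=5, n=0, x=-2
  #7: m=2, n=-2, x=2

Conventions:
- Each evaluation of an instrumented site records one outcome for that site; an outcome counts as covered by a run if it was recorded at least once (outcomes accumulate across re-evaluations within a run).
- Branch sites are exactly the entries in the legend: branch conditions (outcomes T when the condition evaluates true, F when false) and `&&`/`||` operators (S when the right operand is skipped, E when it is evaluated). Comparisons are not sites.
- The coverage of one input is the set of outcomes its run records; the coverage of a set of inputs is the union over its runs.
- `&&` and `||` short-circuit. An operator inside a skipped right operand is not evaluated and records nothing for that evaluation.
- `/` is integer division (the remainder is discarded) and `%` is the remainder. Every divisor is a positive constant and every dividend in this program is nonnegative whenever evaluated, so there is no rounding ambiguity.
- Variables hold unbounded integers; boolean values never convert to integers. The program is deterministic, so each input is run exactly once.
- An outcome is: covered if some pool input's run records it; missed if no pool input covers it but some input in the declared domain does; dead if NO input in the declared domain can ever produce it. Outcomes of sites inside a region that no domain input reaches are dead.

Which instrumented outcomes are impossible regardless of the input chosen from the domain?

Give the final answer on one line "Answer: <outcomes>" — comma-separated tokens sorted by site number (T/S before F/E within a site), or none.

running all 140 domain inputs and tallying outcomes:
  B4=F: never recorded by any domain input -> dead
  B6=T: never recorded by any domain input -> dead
  B6=F: never recorded by any domain input -> dead
  reachable outcomes have witnesses, e.g. B1=T (e.g. m=2, n=-3, x=0), B1=F (e.g. m=2, n=-3, x=-2), B2=S (e.g. m=2, n=-3, x=-2), B2=E (e.g. m=2, n=-3, x=0)

Answer: B4=F, B6=T, B6=F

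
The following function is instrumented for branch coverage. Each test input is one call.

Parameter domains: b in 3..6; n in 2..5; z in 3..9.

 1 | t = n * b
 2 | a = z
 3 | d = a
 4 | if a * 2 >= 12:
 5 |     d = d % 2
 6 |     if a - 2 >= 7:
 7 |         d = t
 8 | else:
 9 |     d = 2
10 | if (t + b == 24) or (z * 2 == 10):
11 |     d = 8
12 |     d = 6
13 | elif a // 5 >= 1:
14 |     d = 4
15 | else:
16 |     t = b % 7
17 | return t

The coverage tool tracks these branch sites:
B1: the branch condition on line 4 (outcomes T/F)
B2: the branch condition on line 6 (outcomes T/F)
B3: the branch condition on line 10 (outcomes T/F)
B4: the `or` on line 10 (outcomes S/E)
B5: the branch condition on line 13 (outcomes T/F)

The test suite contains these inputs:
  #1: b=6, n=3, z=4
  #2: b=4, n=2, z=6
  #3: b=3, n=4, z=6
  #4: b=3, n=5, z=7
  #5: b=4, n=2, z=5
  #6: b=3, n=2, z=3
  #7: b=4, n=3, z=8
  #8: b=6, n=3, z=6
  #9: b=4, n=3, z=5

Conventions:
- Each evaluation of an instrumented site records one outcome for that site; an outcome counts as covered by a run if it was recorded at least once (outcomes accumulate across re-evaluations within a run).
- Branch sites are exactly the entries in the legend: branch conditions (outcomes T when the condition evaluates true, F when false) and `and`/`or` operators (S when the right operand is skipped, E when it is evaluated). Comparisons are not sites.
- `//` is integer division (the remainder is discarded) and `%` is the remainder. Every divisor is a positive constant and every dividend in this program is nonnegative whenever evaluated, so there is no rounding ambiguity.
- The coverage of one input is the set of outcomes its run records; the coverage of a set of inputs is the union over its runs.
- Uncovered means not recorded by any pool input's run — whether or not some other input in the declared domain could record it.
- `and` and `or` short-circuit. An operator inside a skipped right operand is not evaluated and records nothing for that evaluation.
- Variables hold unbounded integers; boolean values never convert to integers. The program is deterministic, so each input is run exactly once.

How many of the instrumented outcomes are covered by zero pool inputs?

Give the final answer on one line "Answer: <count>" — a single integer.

test 1 (b=6, n=3, z=4) fires B1->F, B4->S, B3->T; hits B1=F, B3=T, B4=S
test 2 (b=4, n=2, z=6) fires B1->T, B2->F, B4->E, B3->F, B5->T; hits B1=T, B2=F, B3=F, B4=E, B5=T
test 3 (b=3, n=4, z=6) fires B1->T, B2->F, B4->E, B3->F, B5->T; hits B1=T, B2=F, B3=F, B4=E, B5=T
test 4 (b=3, n=5, z=7) fires B1->T, B2->F, B4->E, B3->F, B5->T; hits B1=T, B2=F, B3=F, B4=E, B5=T
test 5 (b=4, n=2, z=5) fires B1->F, B4->E, B3->T; hits B1=F, B3=T, B4=E
test 6 (b=3, n=2, z=3) fires B1->F, B4->E, B3->F, B5->F; hits B1=F, B3=F, B4=E, B5=F
test 7 (b=4, n=3, z=8) fires B1->T, B2->F, B4->E, B3->F, B5->T; hits B1=T, B2=F, B3=F, B4=E, B5=T
test 8 (b=6, n=3, z=6) fires B1->T, B2->F, B4->S, B3->T; hits B1=T, B2=F, B3=T, B4=S
test 9 (b=4, n=3, z=5) fires B1->F, B4->E, B3->T; hits B1=F, B3=T, B4=E
union over the pool: B1=T, B1=F, B2=F, B3=T, B3=F, B4=S, B4=E, B5=T, B5=F
uncovered (1 of 10): B2=T

Answer: 1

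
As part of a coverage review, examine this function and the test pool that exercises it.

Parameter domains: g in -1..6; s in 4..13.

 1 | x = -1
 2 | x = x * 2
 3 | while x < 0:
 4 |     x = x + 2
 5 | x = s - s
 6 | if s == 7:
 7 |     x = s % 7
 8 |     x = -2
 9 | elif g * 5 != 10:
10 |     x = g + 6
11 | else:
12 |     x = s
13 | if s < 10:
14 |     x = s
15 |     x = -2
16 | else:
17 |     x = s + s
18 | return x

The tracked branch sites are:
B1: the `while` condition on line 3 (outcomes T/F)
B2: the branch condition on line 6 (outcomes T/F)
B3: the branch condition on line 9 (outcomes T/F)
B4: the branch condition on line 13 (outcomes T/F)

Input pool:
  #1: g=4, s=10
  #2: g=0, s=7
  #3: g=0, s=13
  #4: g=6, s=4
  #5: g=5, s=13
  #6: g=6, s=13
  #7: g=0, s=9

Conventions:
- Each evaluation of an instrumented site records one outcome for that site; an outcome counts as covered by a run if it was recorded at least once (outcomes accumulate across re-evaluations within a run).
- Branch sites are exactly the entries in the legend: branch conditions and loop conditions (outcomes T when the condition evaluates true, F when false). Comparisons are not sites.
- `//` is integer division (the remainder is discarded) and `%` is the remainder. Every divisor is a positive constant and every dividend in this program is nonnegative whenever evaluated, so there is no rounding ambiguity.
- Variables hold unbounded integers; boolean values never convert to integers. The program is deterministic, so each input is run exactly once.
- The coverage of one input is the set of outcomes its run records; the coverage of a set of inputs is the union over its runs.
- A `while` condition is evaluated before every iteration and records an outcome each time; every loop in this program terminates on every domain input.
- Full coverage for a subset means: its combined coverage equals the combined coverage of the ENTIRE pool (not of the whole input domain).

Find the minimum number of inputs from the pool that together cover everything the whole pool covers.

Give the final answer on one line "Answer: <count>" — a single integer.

#1 (g=4, s=10) -> B1->T, B1->F, B2->F, B3->T, B4->F; covered: B1=T, B1=F, B2=F, B3=T, B4=F
#2 (g=0, s=7) -> B1->T, B1->F, B2->T, B4->T; covered: B1=T, B1=F, B2=T, B4=T
#3 (g=0, s=13) -> B1->T, B1->F, B2->F, B3->T, B4->F; covered: B1=T, B1=F, B2=F, B3=T, B4=F
#4 (g=6, s=4) -> B1->T, B1->F, B2->F, B3->T, B4->T; covered: B1=T, B1=F, B2=F, B3=T, B4=T
#5 (g=5, s=13) -> B1->T, B1->F, B2->F, B3->T, B4->F; covered: B1=T, B1=F, B2=F, B3=T, B4=F
#6 (g=6, s=13) -> B1->T, B1->F, B2->F, B3->T, B4->F; covered: B1=T, B1=F, B2=F, B3=T, B4=F
#7 (g=0, s=9) -> B1->T, B1->F, B2->F, B3->T, B4->T; covered: B1=T, B1=F, B2=F, B3=T, B4=T
together the pool reaches 7 outcomes: B1=T, B1=F, B2=T, B2=F, B3=T, B4=T, B4=F
checked all size-1 subsets: none covers 7 outcomes (max 5/7)
the canonical winner is {1, 2}: size 2, full 7-outcome coverage, earliest index list among size-2 covers

Answer: 2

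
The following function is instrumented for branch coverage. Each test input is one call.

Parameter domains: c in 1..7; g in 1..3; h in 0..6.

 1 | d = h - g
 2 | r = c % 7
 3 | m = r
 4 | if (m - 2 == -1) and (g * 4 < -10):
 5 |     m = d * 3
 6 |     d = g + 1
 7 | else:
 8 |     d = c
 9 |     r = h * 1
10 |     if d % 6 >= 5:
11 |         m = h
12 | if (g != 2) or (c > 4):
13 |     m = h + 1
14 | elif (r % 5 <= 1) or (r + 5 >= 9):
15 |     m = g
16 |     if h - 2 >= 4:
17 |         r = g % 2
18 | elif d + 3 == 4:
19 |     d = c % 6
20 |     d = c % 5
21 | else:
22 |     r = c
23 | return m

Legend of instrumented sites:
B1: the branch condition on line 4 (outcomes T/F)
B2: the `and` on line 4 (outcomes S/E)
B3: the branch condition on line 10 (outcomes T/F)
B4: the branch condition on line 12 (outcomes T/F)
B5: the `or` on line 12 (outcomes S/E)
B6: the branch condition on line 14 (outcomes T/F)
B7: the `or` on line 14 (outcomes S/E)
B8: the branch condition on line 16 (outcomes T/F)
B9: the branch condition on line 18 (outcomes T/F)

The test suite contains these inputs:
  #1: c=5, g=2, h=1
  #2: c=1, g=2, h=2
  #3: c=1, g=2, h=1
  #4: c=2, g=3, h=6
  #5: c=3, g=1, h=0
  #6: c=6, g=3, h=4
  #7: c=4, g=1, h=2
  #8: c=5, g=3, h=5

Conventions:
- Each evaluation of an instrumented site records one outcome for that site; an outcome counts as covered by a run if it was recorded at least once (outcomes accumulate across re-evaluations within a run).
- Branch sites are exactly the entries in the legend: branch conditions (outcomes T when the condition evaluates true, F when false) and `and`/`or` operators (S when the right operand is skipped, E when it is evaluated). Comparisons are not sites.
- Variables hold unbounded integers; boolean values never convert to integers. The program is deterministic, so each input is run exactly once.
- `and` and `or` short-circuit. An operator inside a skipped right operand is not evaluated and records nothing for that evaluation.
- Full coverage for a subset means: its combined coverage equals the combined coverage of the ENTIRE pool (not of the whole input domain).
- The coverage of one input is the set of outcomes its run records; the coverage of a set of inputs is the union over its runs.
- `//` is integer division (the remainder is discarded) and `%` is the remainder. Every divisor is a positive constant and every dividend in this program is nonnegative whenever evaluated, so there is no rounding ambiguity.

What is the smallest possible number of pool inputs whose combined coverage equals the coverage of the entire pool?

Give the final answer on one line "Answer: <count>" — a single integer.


#1 (c=5, g=2, h=1) -> B2->S, B1->F, B3->T, B5->E, B4->T; covered: B1=F, B2=S, B3=T, B4=T, B5=E
#2 (c=1, g=2, h=2) -> B2->E, B1->F, B3->F, B5->E, B4->F, B7->E, B6->F, B9->T; covered: B1=F, B2=E, B3=F, B4=F, B5=E, B6=F, B7=E, B9=T
#3 (c=1, g=2, h=1) -> B2->E, B1->F, B3->F, B5->E, B4->F, B7->S, B6->T, B8->F; covered: B1=F, B2=E, B3=F, B4=F, B5=E, B6=T, B7=S, B8=F
#4 (c=2, g=3, h=6) -> B2->S, B1->F, B3->F, B5->S, B4->T; covered: B1=F, B2=S, B3=F, B4=T, B5=S
#5 (c=3, g=1, h=0) -> B2->S, B1->F, B3->F, B5->S, B4->T; covered: B1=F, B2=S, B3=F, B4=T, B5=S
#6 (c=6, g=3, h=4) -> B2->S, B1->F, B3->F, B5->S, B4->T; covered: B1=F, B2=S, B3=F, B4=T, B5=S
#7 (c=4, g=1, h=2) -> B2->S, B1->F, B3->F, B5->S, B4->T; covered: B1=F, B2=S, B3=F, B4=T, B5=S
#8 (c=5, g=3, h=5) -> B2->S, B1->F, B3->T, B5->S, B4->T; covered: B1=F, B2=S, B3=T, B4=T, B5=S
pool-wide coverage (15 outcomes): B1=F, B2=S, B2=E, B3=T, B3=F, B4=T, B4=F, B5=S, B5=E, B6=T, B6=F, B7=S, B7=E, B8=F, B9=T
no size-1 subset reaches all 15 outcomes (best union: 8/15)
no size-2 subset reaches all 15 outcomes (best union: 12/15)
size 3: inputs {2, 3, 8} cover all 15 outcomes, and no lexicographically smaller subset of this size does
Answer: 3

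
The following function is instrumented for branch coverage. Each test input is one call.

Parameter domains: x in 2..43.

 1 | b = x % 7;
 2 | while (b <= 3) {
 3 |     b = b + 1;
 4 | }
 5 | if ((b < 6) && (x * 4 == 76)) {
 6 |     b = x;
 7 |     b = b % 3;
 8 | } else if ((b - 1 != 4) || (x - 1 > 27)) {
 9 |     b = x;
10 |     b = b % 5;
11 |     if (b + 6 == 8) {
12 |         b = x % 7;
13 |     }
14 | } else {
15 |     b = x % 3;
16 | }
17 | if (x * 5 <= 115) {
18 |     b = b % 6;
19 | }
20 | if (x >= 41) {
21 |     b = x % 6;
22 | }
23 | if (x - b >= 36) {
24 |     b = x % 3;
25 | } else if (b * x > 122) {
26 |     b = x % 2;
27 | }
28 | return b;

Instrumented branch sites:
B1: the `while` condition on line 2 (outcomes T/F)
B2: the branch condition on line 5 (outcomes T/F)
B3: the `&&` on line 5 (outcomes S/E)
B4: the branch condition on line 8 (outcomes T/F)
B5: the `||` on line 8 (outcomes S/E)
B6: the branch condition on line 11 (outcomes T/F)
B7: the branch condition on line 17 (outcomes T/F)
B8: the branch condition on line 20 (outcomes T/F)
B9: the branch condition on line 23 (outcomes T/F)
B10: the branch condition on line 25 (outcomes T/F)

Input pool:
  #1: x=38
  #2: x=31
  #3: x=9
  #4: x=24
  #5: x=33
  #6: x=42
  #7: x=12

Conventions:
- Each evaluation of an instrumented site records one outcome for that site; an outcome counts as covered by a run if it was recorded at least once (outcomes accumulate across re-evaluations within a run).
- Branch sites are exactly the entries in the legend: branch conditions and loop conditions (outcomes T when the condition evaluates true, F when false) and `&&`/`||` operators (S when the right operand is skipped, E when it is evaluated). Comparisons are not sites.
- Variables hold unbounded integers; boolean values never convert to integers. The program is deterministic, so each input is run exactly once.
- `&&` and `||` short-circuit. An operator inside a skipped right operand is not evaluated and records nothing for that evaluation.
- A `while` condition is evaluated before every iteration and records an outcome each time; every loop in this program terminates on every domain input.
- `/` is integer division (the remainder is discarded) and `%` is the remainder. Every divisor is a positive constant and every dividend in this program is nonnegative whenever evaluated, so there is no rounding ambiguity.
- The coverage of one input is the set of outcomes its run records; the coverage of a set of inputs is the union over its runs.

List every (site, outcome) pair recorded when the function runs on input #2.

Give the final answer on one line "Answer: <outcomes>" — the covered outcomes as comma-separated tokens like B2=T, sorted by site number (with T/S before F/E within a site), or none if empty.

Running input #2 (x=31), event by event:
  B1->T, B1->F, B3->E, B2->F, B5->S, B4->T, B6->F, B7->F, B8->F, B9->F
  B10->F
as a set, this run covers: B1=T, B1=F, B2=F, B3=E, B4=T, B5=S, B6=F, B7=F, B8=F, B9=F, B10=F

Answer: B1=T, B1=F, B2=F, B3=E, B4=T, B5=S, B6=F, B7=F, B8=F, B9=F, B10=F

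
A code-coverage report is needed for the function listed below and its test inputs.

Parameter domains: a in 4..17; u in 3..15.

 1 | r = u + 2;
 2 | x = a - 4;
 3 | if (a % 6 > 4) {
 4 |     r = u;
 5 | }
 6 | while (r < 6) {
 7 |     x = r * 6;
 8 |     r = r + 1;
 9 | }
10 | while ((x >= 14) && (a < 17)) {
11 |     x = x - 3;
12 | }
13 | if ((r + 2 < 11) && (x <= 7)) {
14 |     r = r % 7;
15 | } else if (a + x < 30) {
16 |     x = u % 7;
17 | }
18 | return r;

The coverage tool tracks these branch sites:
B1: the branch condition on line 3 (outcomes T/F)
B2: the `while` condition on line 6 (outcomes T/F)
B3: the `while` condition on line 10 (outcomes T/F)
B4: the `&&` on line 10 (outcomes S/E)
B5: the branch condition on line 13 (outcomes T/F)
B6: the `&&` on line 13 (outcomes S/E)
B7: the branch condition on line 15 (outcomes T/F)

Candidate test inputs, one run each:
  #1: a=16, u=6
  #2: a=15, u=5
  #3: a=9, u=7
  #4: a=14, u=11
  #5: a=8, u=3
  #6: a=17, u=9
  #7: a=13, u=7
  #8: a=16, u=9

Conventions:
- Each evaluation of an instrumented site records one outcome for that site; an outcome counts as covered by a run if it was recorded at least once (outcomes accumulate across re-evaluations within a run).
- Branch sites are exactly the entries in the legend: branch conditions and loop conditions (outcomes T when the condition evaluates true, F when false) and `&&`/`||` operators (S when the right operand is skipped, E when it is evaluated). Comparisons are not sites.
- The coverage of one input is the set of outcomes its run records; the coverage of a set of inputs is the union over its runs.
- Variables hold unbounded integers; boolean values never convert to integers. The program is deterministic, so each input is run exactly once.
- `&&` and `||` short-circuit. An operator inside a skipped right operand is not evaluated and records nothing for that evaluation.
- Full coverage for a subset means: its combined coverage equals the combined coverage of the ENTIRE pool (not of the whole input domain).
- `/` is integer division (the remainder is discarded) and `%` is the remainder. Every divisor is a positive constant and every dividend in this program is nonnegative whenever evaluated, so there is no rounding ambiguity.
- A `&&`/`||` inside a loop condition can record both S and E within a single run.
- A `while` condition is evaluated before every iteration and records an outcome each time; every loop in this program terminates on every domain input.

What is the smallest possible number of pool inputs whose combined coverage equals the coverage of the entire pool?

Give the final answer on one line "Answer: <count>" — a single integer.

test 1 (a=16, u=6) hits B1=F, B2=F, B3=F, B4=S, B5=F, B6=E, B7=T
test 2 (a=15, u=5) hits B1=F, B2=F, B3=F, B4=S, B5=F, B6=E, B7=T
test 3 (a=9, u=7) hits B1=F, B2=F, B3=F, B4=S, B5=F, B6=S, B7=T
test 4 (a=14, u=11) hits B1=F, B2=F, B3=F, B4=S, B5=F, B6=S, B7=T
test 5 (a=8, u=3) hits B1=F, B2=T, B2=F, B3=T, B3=F, B4=S, B4=E, B5=F, B6=E, B7=T
test 6 (a=17, u=9) hits B1=T, B2=F, B3=F, B4=S, B5=F, B6=S, B7=F
test 7 (a=13, u=7) hits B1=F, B2=F, B3=F, B4=S, B5=F, B6=S, B7=T
test 8 (a=16, u=9) hits B1=F, B2=F, B3=F, B4=S, B5=F, B6=S, B7=T
the full pool covers 13 outcomes: B1=T, B1=F, B2=T, B2=F, B3=T, B3=F, B4=S, B4=E, B5=F, B6=S, B6=E, B7=T, B7=F
every size-1 subset falls short of the 13 outcomes (best: 10/13)
the canonical winner is {5, 6}: size 2, full 13-outcome coverage, earliest index list among size-2 covers

Answer: 2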